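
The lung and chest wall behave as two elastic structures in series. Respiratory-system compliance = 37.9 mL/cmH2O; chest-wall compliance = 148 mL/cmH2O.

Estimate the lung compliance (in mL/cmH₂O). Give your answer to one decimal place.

1/CL = 1/Crs − 1/Ccw.
1/CL = 1/37.9 − 1/148 = 0.01963.
CL = 50.942 mL/cmH2O.

50.9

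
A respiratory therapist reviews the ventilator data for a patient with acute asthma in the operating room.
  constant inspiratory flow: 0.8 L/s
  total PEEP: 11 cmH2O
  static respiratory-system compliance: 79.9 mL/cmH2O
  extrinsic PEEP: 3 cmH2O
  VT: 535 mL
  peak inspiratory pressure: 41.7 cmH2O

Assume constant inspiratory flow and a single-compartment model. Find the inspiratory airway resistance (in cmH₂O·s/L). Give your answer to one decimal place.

Total PEEP = 11 cmH2O (set 3 + intrinsic 8); this is the baseline alveolar pressure.
Equation of motion (constant flow): PIP = Vt/C + R·V̇ + PEEP.
R·V̇ = PIP − Vt/C − PEEP = 41.7 − 535/79.9 − 11 = 41.7 − 6.696 − 11 = 24.004 cmH2O.
R = 24.004 / 0.8 = 30.005 cmH2O·s/L.

30.0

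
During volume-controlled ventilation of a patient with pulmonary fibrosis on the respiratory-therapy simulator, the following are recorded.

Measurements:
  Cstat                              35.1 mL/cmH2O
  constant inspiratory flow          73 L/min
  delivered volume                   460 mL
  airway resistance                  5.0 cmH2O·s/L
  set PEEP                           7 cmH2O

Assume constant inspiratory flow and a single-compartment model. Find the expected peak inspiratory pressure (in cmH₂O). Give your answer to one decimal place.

26.2

Flow: 73 L/min ÷ 60 = 1.2167 L/s.
Equation of motion (constant flow): PIP = Vt/C + R·V̇ + PEEP.
PIP = 460/35.1 + 5.0×1.2167 + 7 = 13.105 + 6.084 + 7 = 26.189 cmH2O.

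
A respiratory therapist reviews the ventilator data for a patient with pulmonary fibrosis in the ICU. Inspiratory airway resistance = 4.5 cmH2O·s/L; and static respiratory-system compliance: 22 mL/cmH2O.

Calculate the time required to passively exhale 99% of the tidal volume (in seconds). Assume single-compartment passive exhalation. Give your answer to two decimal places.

0.46

τ = R × C = 4.5 × 22 mL/cmH2O = 4.5 × 0.022 L/cmH2O = 0.099 s.
Exhaled fraction f = 1 − e^(−t/τ) → t = −τ·ln(1 − f) = −0.099·ln(0.01) = 0.4559 s.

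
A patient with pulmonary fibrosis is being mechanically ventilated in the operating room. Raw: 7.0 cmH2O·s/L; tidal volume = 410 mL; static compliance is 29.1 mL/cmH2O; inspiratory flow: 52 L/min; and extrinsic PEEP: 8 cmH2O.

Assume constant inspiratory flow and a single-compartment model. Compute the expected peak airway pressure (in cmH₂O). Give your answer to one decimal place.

28.2

Flow: 52 L/min ÷ 60 = 0.8667 L/s.
Equation of motion (constant flow): PIP = Vt/C + R·V̇ + PEEP.
PIP = 410/29.1 + 7.0×0.8667 + 8 = 14.089 + 6.067 + 8 = 28.156 cmH2O.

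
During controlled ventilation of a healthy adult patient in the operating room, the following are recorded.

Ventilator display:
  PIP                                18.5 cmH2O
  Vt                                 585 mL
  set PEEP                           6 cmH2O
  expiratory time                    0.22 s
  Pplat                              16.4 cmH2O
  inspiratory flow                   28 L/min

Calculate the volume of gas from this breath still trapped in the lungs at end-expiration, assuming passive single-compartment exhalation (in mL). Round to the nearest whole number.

Flow: 28 L/min ÷ 60 = 0.4667 L/s.
R = (PIP − Pplat)/V̇ = (18.5 − 16.4) / 0.4667 = 2.1/0.4667 = 4.5 cmH2O·s/L.
C = Vt/(Pplat − PEEP) = 585.0 / (16.4 − 6) = 585.0/10.4 = 56.25 mL/cmH2O.
τ = R × C = 4.5 × 0.05625 L/cmH2O = 0.2531 s.
Fraction remaining = e^(−Te/τ) = e^(−0.22/0.2531) = 0.4193.
Trapped volume = 585.0 × 0.4193 = 245.29 mL.

245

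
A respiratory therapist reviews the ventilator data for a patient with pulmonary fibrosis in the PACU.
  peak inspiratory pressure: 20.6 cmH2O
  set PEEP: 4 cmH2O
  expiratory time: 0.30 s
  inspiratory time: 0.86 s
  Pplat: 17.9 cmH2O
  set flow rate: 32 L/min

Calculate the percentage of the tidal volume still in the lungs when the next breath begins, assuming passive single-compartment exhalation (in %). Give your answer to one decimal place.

16.6

Flow: 32 L/min ÷ 60 = 0.5333 L/s.
Vt = flow × Ti = 0.5333 L/s × 0.86 s × 1000 mL/L = 458.64 mL.
R = (PIP − Pplat)/V̇ = (20.6 − 17.9) / 0.5333 = 2.7/0.5333 = 5.063 cmH2O·s/L.
C = Vt/(Pplat − PEEP) = 458.64 / (17.9 − 4) = 458.64/13.9 = 32.996 mL/cmH2O.
τ = R × C = 5.063 × 0.033 L/cmH2O = 0.1671 s.
Fraction remaining at end-expiration = e^(−Te/τ) = e^(−0.30/0.1671) = 0.1661 → 16.61%.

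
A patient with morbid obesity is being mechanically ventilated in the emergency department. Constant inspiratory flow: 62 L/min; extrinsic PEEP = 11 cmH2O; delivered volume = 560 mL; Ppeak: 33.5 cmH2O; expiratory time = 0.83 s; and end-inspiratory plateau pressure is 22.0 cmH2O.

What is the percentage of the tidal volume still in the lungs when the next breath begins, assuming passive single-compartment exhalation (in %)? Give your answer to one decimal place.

23.1

Flow: 62 L/min ÷ 60 = 1.0333 L/s.
R = (PIP − Pplat)/V̇ = (33.5 − 22.0) / 1.0333 = 11.5/1.0333 = 11.129 cmH2O·s/L.
C = Vt/(Pplat − PEEP) = 560.0 / (22.0 − 11) = 560.0/11.0 = 50.909 mL/cmH2O.
τ = R × C = 11.129 × 0.05091 L/cmH2O = 0.5666 s.
Fraction remaining at end-expiration = e^(−Te/τ) = e^(−0.83/0.5666) = 0.2311 → 23.11%.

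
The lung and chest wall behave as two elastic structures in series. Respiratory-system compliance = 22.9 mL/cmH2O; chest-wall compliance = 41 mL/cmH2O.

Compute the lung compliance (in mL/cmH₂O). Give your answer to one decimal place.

1/CL = 1/Crs − 1/Ccw.
1/CL = 1/22.9 − 1/41 = 0.01928.
CL = 51.867 mL/cmH2O.

51.9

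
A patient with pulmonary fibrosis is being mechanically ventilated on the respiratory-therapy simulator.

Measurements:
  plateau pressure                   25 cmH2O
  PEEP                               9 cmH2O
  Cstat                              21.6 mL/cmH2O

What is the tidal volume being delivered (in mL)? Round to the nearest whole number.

346

Vt = Cstat × (Pplat − PEEP) = 21.6 × (25 − 9) = 21.6 × 16.0 = 345.6 mL.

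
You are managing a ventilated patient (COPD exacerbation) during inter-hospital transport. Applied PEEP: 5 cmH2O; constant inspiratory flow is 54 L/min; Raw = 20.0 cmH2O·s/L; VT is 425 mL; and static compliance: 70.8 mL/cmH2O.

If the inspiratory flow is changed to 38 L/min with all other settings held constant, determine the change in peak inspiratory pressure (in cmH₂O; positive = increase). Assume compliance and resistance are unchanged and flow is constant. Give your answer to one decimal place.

-5.3

Flow: 54 L/min ÷ 60 = 0.9 L/s.
New flow: 38 L/min ÷ 60 = 0.6333 L/s.
PIP = Vt/C + R·V̇ + PEEP (constant-flow equation of motion).
Only the resistive term changes: ΔPIP = R × ΔV̇ = 20.0 × (0.6333 − 0.9) = 20.0 × -0.2667 = -5.334 cmH2O.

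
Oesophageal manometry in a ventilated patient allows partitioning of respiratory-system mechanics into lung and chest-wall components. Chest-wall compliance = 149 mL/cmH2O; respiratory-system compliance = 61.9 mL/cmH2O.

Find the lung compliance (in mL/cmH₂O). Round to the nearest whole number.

1/CL = 1/Crs − 1/Ccw.
1/CL = 1/61.9 − 1/149 = 0.009444.
CL = 105.89 mL/cmH2O.

106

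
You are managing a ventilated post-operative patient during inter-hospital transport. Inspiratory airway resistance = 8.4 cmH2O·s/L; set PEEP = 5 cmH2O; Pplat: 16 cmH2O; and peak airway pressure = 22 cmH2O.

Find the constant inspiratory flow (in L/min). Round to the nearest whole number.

flow = (PIP − Pplat) / Raw = (22 − 16) / 8.4 = 0.7143 L/s × 60 = 42.858 L/min.

43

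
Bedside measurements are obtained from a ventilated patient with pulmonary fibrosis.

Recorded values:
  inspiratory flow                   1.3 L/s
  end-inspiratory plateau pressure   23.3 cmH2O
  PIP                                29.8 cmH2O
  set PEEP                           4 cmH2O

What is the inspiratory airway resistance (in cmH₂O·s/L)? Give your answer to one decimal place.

5.0

Raw = (PIP − Pplat) / flow = (29.8 − 23.3) / 1.3 = 6.5 / 1.3 = 5.0 cmH2O·s/L.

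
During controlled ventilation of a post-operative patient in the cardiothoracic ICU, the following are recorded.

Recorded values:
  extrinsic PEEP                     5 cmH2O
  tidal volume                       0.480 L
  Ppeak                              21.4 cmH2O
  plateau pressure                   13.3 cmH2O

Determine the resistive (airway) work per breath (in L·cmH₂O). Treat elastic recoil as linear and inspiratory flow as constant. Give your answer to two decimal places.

3.89

With constant inspiratory flow the resistive pressure is constant at PIP − Pplat = 21.4 − 13.3 = 8.1 cmH2O, so resistive work = 8.1 × 0.480 = 3.888 L·cmH2O.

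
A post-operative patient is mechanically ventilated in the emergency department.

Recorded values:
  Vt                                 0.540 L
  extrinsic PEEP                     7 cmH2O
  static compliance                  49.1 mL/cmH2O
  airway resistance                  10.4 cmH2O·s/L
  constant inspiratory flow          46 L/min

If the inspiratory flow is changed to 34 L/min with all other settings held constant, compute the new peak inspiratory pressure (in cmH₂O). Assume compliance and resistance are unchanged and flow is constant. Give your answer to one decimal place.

23.9

Flow: 46 L/min ÷ 60 = 0.7667 L/s.
New flow: 34 L/min ÷ 60 = 0.5667 L/s.
PIP = Vt/C + R·V̇ + PEEP (constant-flow equation of motion).
Only the resistive term changes: ΔPIP = R × ΔV̇ = 10.4 × (0.5667 − 0.7667) = 10.4 × -0.2 = -2.08 cmH2O.
Original PIP = 540/49.1 + 10.4×0.7667 + 7 = 25.972 cmH2O; new PIP = 25.972 + (-2.08) = 23.892 cmH2O.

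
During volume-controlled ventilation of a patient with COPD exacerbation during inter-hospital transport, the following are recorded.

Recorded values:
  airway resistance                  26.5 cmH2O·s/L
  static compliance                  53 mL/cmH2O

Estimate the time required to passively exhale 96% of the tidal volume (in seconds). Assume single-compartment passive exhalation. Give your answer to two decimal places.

4.52

τ = R × C = 26.5 × 53 mL/cmH2O = 26.5 × 0.053 L/cmH2O = 1.405 s.
Exhaled fraction f = 1 − e^(−t/τ) → t = −τ·ln(1 − f) = −1.405·ln(0.04) = 4.523 s.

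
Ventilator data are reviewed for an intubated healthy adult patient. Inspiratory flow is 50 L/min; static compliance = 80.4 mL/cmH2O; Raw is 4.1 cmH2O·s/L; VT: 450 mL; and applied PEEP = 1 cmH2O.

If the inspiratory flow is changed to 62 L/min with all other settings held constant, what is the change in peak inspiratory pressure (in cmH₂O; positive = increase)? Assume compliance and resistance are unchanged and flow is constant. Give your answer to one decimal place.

Flow: 50 L/min ÷ 60 = 0.8333 L/s.
New flow: 62 L/min ÷ 60 = 1.0333 L/s.
PIP = Vt/C + R·V̇ + PEEP (constant-flow equation of motion).
Only the resistive term changes: ΔPIP = R × ΔV̇ = 4.1 × (1.0333 − 0.8333) = 4.1 × 0.2 = 0.82 cmH2O.

0.8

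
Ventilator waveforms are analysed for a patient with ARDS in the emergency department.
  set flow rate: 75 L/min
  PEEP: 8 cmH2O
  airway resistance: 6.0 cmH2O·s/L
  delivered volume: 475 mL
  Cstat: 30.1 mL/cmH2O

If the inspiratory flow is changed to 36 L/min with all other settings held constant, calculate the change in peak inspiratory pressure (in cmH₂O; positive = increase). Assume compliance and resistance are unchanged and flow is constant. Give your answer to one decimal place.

-3.9

Flow: 75 L/min ÷ 60 = 1.25 L/s.
New flow: 36 L/min ÷ 60 = 0.6 L/s.
PIP = Vt/C + R·V̇ + PEEP (constant-flow equation of motion).
Only the resistive term changes: ΔPIP = R × ΔV̇ = 6.0 × (0.6 − 1.25) = 6.0 × -0.65 = -3.9 cmH2O.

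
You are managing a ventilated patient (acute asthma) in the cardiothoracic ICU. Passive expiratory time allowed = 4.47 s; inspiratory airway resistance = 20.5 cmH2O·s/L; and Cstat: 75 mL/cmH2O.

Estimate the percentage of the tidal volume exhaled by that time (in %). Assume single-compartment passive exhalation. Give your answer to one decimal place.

94.5

τ = R × C = 20.5 × 75 mL/cmH2O = 20.5 × 0.075 L/cmH2O = 1.538 s.
Passive exhalation: V(t)/V₀ = e^(−t/τ) = e^(−4.47/1.538) = 0.05467.
Fraction exhaled = 1 − 0.05467 = 0.9453 → 94.53%.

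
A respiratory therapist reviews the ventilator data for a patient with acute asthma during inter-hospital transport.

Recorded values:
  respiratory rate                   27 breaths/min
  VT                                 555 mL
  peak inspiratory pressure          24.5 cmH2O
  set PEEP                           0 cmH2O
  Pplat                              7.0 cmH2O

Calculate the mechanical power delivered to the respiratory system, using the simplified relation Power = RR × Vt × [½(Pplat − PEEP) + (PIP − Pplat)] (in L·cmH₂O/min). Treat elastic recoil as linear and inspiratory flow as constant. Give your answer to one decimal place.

Per-breath work = Vt × [½(Pplat−PEEP) + (PIP−Pplat)] = 0.555 × [0.5×7.0 + 17.5] = 0.555 × 21.0 = 11.655 L·cmH2O.
Power = 27 × 11.655 = 314.69 L·cmH2O/min.

314.7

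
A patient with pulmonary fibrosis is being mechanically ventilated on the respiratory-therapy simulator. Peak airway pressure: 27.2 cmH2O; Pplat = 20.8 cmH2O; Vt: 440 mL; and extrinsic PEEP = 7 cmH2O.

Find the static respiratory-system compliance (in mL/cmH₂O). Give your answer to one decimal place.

31.9

Cstat = Vt / (Pplat − PEEP) = 440 / (20.8 − 7) = 440 / 13.8 = 31.884 mL/cmH2O.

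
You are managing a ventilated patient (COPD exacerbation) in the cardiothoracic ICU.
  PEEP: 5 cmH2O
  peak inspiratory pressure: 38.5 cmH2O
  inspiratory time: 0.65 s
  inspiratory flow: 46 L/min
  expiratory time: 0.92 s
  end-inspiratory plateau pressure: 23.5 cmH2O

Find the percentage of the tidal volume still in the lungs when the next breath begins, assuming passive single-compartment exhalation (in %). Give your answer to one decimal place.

17.5

Flow: 46 L/min ÷ 60 = 0.7667 L/s.
Vt = flow × Ti = 0.7667 L/s × 0.65 s × 1000 mL/L = 498.36 mL.
R = (PIP − Pplat)/V̇ = (38.5 − 23.5) / 0.7667 = 15.0/0.7667 = 19.564 cmH2O·s/L.
C = Vt/(Pplat − PEEP) = 498.36 / (23.5 − 5) = 498.36/18.5 = 26.938 mL/cmH2O.
τ = R × C = 19.564 × 0.02694 L/cmH2O = 0.5271 s.
Fraction remaining at end-expiration = e^(−Te/τ) = e^(−0.92/0.5271) = 0.1746 → 17.46%.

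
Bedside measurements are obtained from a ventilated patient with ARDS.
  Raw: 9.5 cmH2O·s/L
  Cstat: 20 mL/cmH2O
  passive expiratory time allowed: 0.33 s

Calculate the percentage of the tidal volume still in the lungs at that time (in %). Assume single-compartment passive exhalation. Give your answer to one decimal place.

τ = R × C = 9.5 × 20 mL/cmH2O = 9.5 × 0.020 L/cmH2O = 0.19 s.
Passive exhalation: V(t)/V₀ = e^(−t/τ) = e^(−0.33/0.19) = 0.1761.
Fraction remaining = 0.1761 → 17.61%.

17.6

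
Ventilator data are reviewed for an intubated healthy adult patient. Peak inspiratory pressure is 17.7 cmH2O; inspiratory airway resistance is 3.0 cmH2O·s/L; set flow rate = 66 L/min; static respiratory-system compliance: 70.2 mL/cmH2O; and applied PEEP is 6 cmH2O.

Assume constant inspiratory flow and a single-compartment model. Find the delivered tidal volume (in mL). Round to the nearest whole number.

590

Flow: 66 L/min ÷ 60 = 1.1 L/s.
Equation of motion (constant flow): PIP = Vt/C + R·V̇ + PEEP.
Vt/C = PIP − R·V̇ − PEEP = 17.7 − 3.3 − 6 = 8.4 cmH2O.
Vt = C × 8.4 = 70.2 × 8.4 = 589.68 mL.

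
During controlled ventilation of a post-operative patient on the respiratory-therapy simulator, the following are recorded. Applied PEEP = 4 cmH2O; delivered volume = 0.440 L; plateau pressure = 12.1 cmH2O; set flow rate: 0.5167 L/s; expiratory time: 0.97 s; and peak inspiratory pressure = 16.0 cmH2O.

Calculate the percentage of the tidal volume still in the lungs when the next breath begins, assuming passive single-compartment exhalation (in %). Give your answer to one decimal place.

9.4

R = (PIP − Pplat)/V̇ = (16.0 − 12.1) / 0.5167 = 3.9/0.5167 = 7.548 cmH2O·s/L.
C = Vt/(Pplat − PEEP) = 440.0 / (12.1 − 4) = 440.0/8.1 = 54.321 mL/cmH2O.
τ = R × C = 7.548 × 0.05432 L/cmH2O = 0.41 s.
Fraction remaining at end-expiration = e^(−Te/τ) = e^(−0.97/0.41) = 0.09387 → 9.387%.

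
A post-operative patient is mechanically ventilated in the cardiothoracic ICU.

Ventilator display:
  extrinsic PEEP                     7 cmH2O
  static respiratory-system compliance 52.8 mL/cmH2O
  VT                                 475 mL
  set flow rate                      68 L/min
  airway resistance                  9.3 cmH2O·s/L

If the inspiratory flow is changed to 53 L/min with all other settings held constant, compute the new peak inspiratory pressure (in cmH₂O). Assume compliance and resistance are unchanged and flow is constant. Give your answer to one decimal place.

Flow: 68 L/min ÷ 60 = 1.1333 L/s.
New flow: 53 L/min ÷ 60 = 0.8833 L/s.
PIP = Vt/C + R·V̇ + PEEP (constant-flow equation of motion).
Only the resistive term changes: ΔPIP = R × ΔV̇ = 9.3 × (0.8833 − 1.1333) = 9.3 × -0.25 = -2.325 cmH2O.
Original PIP = 475/52.8 + 9.3×1.1333 + 7 = 26.536 cmH2O; new PIP = 26.536 + (-2.325) = 24.211 cmH2O.

24.2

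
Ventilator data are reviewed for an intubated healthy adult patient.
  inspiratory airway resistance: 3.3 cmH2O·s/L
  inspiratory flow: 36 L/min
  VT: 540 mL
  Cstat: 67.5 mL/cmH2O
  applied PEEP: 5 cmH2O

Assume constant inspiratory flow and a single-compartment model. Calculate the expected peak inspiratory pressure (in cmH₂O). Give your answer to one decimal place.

15.0

Flow: 36 L/min ÷ 60 = 0.6 L/s.
Equation of motion (constant flow): PIP = Vt/C + R·V̇ + PEEP.
PIP = 540/67.5 + 3.3×0.6 + 5 = 8.0 + 1.98 + 5 = 14.98 cmH2O.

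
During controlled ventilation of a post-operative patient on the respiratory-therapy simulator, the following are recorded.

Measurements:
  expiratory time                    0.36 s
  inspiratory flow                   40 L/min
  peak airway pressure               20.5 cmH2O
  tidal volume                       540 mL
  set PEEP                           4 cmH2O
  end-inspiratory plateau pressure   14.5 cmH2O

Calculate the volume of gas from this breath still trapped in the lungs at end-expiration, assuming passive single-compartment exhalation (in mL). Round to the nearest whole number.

248

Flow: 40 L/min ÷ 60 = 0.6667 L/s.
R = (PIP − Pplat)/V̇ = (20.5 − 14.5) / 0.6667 = 6.0/0.6667 = 9.0 cmH2O·s/L.
C = Vt/(Pplat − PEEP) = 540.0 / (14.5 − 4) = 540.0/10.5 = 51.429 mL/cmH2O.
τ = R × C = 9.0 × 0.05143 L/cmH2O = 0.4629 s.
Fraction remaining = e^(−Te/τ) = e^(−0.36/0.4629) = 0.4595.
Trapped volume = 540.0 × 0.4595 = 248.13 mL.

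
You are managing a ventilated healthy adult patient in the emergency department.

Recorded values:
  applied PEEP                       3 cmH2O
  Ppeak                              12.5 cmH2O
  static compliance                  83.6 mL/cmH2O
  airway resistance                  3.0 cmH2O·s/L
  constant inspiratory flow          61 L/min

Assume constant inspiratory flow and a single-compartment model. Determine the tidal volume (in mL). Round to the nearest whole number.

539

Flow: 61 L/min ÷ 60 = 1.0167 L/s.
Equation of motion (constant flow): PIP = Vt/C + R·V̇ + PEEP.
Vt/C = PIP − R·V̇ − PEEP = 12.5 − 3.05 − 3 = 6.45 cmH2O.
Vt = C × 6.45 = 83.6 × 6.45 = 539.22 mL.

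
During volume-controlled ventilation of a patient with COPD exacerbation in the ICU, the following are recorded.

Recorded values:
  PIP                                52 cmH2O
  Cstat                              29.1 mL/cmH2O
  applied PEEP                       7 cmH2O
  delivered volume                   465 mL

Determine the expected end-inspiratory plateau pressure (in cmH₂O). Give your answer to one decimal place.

Pplat = PEEP + Vt / Cstat = 7 + 465 / 29.1 = 7 + 15.979 = 22.979 cmH2O.

23.0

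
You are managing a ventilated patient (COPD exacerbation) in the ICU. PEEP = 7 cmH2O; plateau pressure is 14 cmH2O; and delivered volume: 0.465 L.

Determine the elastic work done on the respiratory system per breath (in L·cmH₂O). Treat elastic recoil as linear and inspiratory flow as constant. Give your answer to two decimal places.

1.63

Elastic work ≈ ½ × (Pplat − PEEP) × Vt = 0.5 × (14 − 7) × 0.465 L = 0.5 × 7.0 × 0.465 = 1.628 L·cmH2O.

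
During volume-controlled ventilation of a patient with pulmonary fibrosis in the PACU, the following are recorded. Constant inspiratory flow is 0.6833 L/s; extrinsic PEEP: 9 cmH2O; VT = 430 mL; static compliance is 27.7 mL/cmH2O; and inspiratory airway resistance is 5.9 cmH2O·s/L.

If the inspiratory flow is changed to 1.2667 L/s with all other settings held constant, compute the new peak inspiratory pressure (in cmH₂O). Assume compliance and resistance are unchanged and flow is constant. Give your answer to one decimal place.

32.0

PIP = Vt/C + R·V̇ + PEEP (constant-flow equation of motion).
Only the resistive term changes: ΔPIP = R × ΔV̇ = 5.9 × (1.2667 − 0.6833) = 5.9 × 0.5834 = 3.442 cmH2O.
Original PIP = 430/27.7 + 5.9×0.6833 + 9 = 28.555 cmH2O; new PIP = 28.555 + (3.442) = 31.997 cmH2O.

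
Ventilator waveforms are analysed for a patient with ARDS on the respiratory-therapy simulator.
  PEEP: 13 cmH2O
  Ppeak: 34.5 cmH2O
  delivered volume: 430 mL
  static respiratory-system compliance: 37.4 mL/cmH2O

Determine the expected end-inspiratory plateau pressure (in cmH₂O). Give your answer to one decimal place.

Pplat = PEEP + Vt / Cstat = 13 + 430 / 37.4 = 13 + 11.497 = 24.497 cmH2O.

24.5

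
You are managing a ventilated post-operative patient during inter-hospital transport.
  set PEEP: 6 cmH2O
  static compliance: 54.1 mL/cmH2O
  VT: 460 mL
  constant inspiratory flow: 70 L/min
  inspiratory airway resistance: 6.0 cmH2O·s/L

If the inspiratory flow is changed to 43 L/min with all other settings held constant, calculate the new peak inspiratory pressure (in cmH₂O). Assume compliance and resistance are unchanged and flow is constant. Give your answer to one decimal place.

Flow: 70 L/min ÷ 60 = 1.1667 L/s.
New flow: 43 L/min ÷ 60 = 0.7167 L/s.
PIP = Vt/C + R·V̇ + PEEP (constant-flow equation of motion).
Only the resistive term changes: ΔPIP = R × ΔV̇ = 6.0 × (0.7167 − 1.1667) = 6.0 × -0.45 = -2.7 cmH2O.
Original PIP = 460/54.1 + 6.0×1.1667 + 6 = 21.503 cmH2O; new PIP = 21.503 + (-2.7) = 18.803 cmH2O.

18.8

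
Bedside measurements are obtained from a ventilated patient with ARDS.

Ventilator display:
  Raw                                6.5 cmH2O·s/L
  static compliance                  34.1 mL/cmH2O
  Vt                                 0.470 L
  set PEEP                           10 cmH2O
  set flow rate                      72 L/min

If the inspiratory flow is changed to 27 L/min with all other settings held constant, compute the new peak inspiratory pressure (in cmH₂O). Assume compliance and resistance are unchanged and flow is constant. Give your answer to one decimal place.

26.7

Flow: 72 L/min ÷ 60 = 1.2 L/s.
New flow: 27 L/min ÷ 60 = 0.45 L/s.
PIP = Vt/C + R·V̇ + PEEP (constant-flow equation of motion).
Only the resistive term changes: ΔPIP = R × ΔV̇ = 6.5 × (0.45 − 1.2) = 6.5 × -0.75 = -4.875 cmH2O.
Original PIP = 470/34.1 + 6.5×1.2 + 10 = 31.583 cmH2O; new PIP = 31.583 + (-4.875) = 26.708 cmH2O.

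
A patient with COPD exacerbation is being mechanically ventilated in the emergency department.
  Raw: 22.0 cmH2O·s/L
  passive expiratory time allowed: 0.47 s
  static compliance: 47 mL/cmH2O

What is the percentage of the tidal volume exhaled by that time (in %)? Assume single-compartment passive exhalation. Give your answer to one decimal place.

36.5

τ = R × C = 22.0 × 47 mL/cmH2O = 22.0 × 0.047 L/cmH2O = 1.034 s.
Passive exhalation: V(t)/V₀ = e^(−t/τ) = e^(−0.47/1.034) = 0.6347.
Fraction exhaled = 1 − 0.6347 = 0.3653 → 36.53%.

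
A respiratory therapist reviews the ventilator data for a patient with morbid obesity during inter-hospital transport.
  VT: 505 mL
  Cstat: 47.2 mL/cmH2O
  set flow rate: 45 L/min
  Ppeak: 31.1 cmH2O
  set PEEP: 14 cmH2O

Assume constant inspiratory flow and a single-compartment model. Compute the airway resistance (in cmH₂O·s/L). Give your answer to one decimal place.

Flow: 45 L/min ÷ 60 = 0.75 L/s.
Equation of motion (constant flow): PIP = Vt/C + R·V̇ + PEEP.
R·V̇ = PIP − Vt/C − PEEP = 31.1 − 505/47.2 − 14 = 31.1 − 10.699 − 14 = 6.401 cmH2O.
R = 6.401 / 0.75 = 8.535 cmH2O·s/L.

8.5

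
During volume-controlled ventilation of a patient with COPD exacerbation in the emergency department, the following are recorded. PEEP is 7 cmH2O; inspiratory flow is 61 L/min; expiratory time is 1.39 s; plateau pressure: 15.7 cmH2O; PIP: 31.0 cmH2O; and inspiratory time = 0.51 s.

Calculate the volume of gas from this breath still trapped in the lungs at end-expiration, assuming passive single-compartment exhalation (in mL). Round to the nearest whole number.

Flow: 61 L/min ÷ 60 = 1.0167 L/s.
Vt = flow × Ti = 1.0167 L/s × 0.51 s × 1000 mL/L = 518.52 mL.
R = (PIP − Pplat)/V̇ = (31.0 − 15.7) / 1.0167 = 15.3/1.0167 = 15.049 cmH2O·s/L.
C = Vt/(Pplat − PEEP) = 518.52 / (15.7 − 7) = 518.52/8.7 = 59.6 mL/cmH2O.
τ = R × C = 15.049 × 0.0596 L/cmH2O = 0.8969 s.
Fraction remaining = e^(−Te/τ) = e^(−1.39/0.8969) = 0.2123.
Trapped volume = 518.52 × 0.2123 = 110.08 mL.

110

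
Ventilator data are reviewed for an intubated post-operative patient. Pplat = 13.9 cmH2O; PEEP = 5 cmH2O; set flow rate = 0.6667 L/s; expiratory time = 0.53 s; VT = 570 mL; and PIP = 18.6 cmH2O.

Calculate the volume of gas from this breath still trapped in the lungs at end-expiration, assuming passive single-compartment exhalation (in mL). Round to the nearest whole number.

176

R = (PIP − Pplat)/V̇ = (18.6 − 13.9) / 0.6667 = 4.7/0.6667 = 7.05 cmH2O·s/L.
C = Vt/(Pplat − PEEP) = 570.0 / (13.9 − 5) = 570.0/8.9 = 64.045 mL/cmH2O.
τ = R × C = 7.05 × 0.06405 L/cmH2O = 0.4516 s.
Fraction remaining = e^(−Te/τ) = e^(−0.53/0.4516) = 0.3093.
Trapped volume = 570.0 × 0.3093 = 176.3 mL.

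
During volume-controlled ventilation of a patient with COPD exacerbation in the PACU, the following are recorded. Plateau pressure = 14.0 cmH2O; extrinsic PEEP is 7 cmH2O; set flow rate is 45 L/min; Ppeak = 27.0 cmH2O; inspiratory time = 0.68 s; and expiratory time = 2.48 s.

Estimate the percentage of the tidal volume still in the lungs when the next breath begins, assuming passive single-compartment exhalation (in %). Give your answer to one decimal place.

Flow: 45 L/min ÷ 60 = 0.75 L/s.
Vt = flow × Ti = 0.75 L/s × 0.68 s × 1000 mL/L = 510.0 mL.
R = (PIP − Pplat)/V̇ = (27.0 − 14.0) / 0.75 = 13.0/0.75 = 17.333 cmH2O·s/L.
C = Vt/(Pplat − PEEP) = 510.0 / (14.0 − 7) = 510.0/7.0 = 72.857 mL/cmH2O.
τ = R × C = 17.333 × 0.07286 L/cmH2O = 1.263 s.
Fraction remaining at end-expiration = e^(−Te/τ) = e^(−2.48/1.263) = 0.1404 → 14.04%.

14.0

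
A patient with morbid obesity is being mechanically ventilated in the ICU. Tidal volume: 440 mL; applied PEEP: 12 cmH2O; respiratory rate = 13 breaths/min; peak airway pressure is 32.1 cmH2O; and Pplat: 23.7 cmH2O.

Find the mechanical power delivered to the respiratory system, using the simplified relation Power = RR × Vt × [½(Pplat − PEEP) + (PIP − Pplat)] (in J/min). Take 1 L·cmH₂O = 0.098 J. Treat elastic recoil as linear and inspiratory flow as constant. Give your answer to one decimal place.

8.0

Per-breath work = Vt × [½(Pplat−PEEP) + (PIP−Pplat)] = 0.440 × [0.5×11.7 + 8.4] = 0.440 × 14.25 = 6.27 L·cmH2O.
Power = 13 × 6.27 = 81.51 L·cmH2O/min.
× 0.098 J/(L·cmH2O) → 7.988 J/min.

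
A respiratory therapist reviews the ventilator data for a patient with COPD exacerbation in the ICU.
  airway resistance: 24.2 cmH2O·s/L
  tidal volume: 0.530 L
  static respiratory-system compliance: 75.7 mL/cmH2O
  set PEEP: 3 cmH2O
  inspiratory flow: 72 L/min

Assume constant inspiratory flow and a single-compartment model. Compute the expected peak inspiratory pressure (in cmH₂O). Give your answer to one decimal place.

39.0

Flow: 72 L/min ÷ 60 = 1.2 L/s.
Equation of motion (constant flow): PIP = Vt/C + R·V̇ + PEEP.
PIP = 530/75.7 + 24.2×1.2 + 3 = 7.001 + 29.04 + 3 = 39.041 cmH2O.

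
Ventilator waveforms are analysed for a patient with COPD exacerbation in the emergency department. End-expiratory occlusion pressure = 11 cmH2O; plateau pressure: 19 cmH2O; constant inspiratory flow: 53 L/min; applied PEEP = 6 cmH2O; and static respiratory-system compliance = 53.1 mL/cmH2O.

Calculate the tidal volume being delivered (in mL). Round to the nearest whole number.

425

End-expiratory occlusion gives total PEEP = 11 cmH2O (intrinsic PEEP = 11 − 6 = 5). Use total PEEP for the elastic gradient.
Vt = Cstat × (Pplat − PEEPtotal) = 53.1 × (19 − 11) = 53.1 × 8.0 = 424.8 mL.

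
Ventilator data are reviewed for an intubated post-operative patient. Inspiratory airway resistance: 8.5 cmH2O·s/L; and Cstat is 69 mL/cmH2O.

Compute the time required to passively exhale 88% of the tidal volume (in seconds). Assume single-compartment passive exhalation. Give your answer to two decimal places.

1.24

τ = R × C = 8.5 × 69 mL/cmH2O = 8.5 × 0.069 L/cmH2O = 0.5865 s.
Exhaled fraction f = 1 − e^(−t/τ) → t = −τ·ln(1 − f) = −0.5865·ln(0.12) = 1.244 s.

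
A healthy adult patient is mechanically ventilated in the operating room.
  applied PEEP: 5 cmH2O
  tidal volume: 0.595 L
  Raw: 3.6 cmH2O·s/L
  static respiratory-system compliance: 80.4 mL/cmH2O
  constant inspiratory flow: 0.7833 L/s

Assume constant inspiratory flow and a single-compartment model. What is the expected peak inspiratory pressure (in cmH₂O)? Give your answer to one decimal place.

15.2

Equation of motion (constant flow): PIP = Vt/C + R·V̇ + PEEP.
PIP = 595/80.4 + 3.6×0.7833 + 5 = 7.4 + 2.82 + 5 = 15.22 cmH2O.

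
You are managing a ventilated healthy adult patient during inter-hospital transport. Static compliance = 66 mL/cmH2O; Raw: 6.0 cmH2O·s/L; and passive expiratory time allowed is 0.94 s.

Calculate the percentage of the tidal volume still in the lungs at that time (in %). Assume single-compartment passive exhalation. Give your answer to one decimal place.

9.3

τ = R × C = 6.0 × 66 mL/cmH2O = 6.0 × 0.066 L/cmH2O = 0.396 s.
Passive exhalation: V(t)/V₀ = e^(−t/τ) = e^(−0.94/0.396) = 0.09313.
Fraction remaining = 0.09313 → 9.313%.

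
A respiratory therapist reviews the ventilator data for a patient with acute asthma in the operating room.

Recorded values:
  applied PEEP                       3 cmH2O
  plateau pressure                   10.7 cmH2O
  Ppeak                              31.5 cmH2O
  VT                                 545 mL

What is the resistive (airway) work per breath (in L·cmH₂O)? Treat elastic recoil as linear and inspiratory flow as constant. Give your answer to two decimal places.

With constant inspiratory flow the resistive pressure is constant at PIP − Pplat = 31.5 − 10.7 = 20.8 cmH2O, so resistive work = 20.8 × 0.545 = 11.336 L·cmH2O.

11.34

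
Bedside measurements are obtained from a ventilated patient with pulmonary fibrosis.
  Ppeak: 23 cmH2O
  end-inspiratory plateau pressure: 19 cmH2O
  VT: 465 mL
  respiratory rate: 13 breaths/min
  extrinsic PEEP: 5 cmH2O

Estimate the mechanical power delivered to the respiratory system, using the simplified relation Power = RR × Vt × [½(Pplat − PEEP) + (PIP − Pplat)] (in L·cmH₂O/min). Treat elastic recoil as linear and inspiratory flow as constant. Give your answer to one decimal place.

66.5

Per-breath work = Vt × [½(Pplat−PEEP) + (PIP−Pplat)] = 0.465 × [0.5×14.0 + 4.0] = 0.465 × 11.0 = 5.115 L·cmH2O.
Power = 13 × 5.115 = 66.495 L·cmH2O/min.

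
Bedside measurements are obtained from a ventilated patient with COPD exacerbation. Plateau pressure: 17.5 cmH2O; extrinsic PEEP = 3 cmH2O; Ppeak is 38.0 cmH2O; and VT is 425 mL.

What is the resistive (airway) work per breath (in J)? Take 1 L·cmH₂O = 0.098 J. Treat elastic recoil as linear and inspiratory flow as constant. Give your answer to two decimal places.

0.85

With constant inspiratory flow the resistive pressure is constant at PIP − Pplat = 38.0 − 17.5 = 20.5 cmH2O, so resistive work = 20.5 × 0.425 = 8.713 L·cmH2O.
× 0.098 J/(L·cmH2O) → 0.8539 J.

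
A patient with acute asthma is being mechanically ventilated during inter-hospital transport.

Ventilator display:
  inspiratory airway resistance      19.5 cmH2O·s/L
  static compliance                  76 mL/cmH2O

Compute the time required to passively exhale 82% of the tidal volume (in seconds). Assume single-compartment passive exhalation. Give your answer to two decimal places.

τ = R × C = 19.5 × 76 mL/cmH2O = 19.5 × 0.076 L/cmH2O = 1.482 s.
Exhaled fraction f = 1 − e^(−t/τ) → t = −τ·ln(1 − f) = −1.482·ln(0.18) = 2.541 s.

2.54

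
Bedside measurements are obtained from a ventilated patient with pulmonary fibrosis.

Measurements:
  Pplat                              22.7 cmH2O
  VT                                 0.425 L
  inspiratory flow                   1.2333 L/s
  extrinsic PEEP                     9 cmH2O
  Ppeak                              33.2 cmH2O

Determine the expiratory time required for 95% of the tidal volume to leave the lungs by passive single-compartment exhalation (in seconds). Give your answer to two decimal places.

0.79

R = (PIP − Pplat)/V̇ = (33.2 − 22.7) / 1.2333 = 10.5/1.2333 = 8.514 cmH2O·s/L.
C = Vt/(Pplat − PEEP) = 425.0 / (22.7 − 9) = 425.0/13.7 = 31.022 mL/cmH2O.
τ = R × C = 8.514 × 0.03102 L/cmH2O = 0.2641 s.
t = −τ·ln(1 − 0.95) = −0.2641·ln(0.05) = 0.7912 s.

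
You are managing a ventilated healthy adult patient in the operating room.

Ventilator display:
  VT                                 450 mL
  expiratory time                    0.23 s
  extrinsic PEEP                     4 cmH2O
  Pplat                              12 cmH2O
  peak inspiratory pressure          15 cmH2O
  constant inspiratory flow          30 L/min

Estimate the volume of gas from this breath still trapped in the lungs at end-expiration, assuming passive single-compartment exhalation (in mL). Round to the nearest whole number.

228

Flow: 30 L/min ÷ 60 = 0.5 L/s.
R = (PIP − Pplat)/V̇ = (15 − 12) / 0.5 = 3.0/0.5 = 6.0 cmH2O·s/L.
C = Vt/(Pplat − PEEP) = 450.0 / (12 − 4) = 450.0/8.0 = 56.25 mL/cmH2O.
τ = R × C = 6.0 × 0.05625 L/cmH2O = 0.3375 s.
Fraction remaining = e^(−Te/τ) = e^(−0.23/0.3375) = 0.5059.
Trapped volume = 450.0 × 0.5059 = 227.66 mL.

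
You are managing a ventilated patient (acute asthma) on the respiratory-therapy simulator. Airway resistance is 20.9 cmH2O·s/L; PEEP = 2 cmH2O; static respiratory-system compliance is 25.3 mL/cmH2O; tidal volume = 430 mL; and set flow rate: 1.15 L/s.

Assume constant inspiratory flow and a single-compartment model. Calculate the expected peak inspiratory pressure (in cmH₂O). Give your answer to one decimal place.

Equation of motion (constant flow): PIP = Vt/C + R·V̇ + PEEP.
PIP = 430/25.3 + 20.9×1.15 + 2 = 16.996 + 24.035 + 2 = 43.031 cmH2O.

43.0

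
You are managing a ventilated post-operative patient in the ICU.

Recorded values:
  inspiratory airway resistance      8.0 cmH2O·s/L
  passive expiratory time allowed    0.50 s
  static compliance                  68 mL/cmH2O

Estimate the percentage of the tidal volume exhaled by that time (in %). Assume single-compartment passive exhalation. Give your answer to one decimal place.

60.1

τ = R × C = 8.0 × 68 mL/cmH2O = 8.0 × 0.068 L/cmH2O = 0.544 s.
Passive exhalation: V(t)/V₀ = e^(−t/τ) = e^(−0.50/0.544) = 0.3989.
Fraction exhaled = 1 − 0.3989 = 0.6011 → 60.11%.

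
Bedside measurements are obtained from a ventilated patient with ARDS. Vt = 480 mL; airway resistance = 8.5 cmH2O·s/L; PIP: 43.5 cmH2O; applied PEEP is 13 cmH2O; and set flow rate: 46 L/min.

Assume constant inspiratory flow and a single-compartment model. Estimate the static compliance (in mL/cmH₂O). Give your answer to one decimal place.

20.0

Flow: 46 L/min ÷ 60 = 0.7667 L/s.
Equation of motion (constant flow): PIP = Vt/C + R·V̇ + PEEP.
Vt/C = PIP − R·V̇ − PEEP = 43.5 − 8.5×0.7667 − 13 = 43.5 − 6.517 − 13 = 23.983 cmH2O.
C = Vt / 23.983 = 480 / 23.983 = 20.014 mL/cmH2O.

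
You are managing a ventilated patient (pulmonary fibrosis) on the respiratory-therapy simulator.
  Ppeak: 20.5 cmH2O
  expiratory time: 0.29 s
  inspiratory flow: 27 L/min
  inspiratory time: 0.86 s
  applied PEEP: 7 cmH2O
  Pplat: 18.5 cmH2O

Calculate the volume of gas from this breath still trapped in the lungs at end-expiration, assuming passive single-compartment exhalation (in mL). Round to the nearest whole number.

Flow: 27 L/min ÷ 60 = 0.45 L/s.
Vt = flow × Ti = 0.45 L/s × 0.86 s × 1000 mL/L = 387.0 mL.
R = (PIP − Pplat)/V̇ = (20.5 − 18.5) / 0.45 = 2.0/0.45 = 4.444 cmH2O·s/L.
C = Vt/(Pplat − PEEP) = 387.0 / (18.5 − 7) = 387.0/11.5 = 33.652 mL/cmH2O.
τ = R × C = 4.444 × 0.03365 L/cmH2O = 0.1495 s.
Fraction remaining = e^(−Te/τ) = e^(−0.29/0.1495) = 0.1437.
Trapped volume = 387.0 × 0.1437 = 55.612 mL.

56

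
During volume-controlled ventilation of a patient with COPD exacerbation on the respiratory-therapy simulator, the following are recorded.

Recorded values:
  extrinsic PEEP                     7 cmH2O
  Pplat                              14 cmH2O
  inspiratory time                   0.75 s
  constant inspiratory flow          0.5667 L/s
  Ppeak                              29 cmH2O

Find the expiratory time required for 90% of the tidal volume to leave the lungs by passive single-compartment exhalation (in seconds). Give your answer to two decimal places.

Vt = flow × Ti = 0.5667 L/s × 0.75 s × 1000 mL/L = 425.03 mL.
R = (PIP − Pplat)/V̇ = (29 − 14) / 0.5667 = 15.0/0.5667 = 26.469 cmH2O·s/L.
C = Vt/(Pplat − PEEP) = 425.03 / (14 − 7) = 425.03/7.0 = 60.719 mL/cmH2O.
τ = R × C = 26.469 × 0.06072 L/cmH2O = 1.607 s.
t = −τ·ln(1 − 0.90) = −1.607·ln(0.1) = 3.7 s.

3.70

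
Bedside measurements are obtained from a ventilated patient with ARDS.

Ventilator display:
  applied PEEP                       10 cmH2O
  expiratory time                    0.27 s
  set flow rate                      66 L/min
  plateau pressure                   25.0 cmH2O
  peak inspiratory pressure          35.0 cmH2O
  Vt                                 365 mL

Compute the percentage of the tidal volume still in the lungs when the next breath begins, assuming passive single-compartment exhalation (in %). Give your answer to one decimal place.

29.5

Flow: 66 L/min ÷ 60 = 1.1 L/s.
R = (PIP − Pplat)/V̇ = (35.0 − 25.0) / 1.1 = 10.0/1.1 = 9.091 cmH2O·s/L.
C = Vt/(Pplat − PEEP) = 365.0 / (25.0 − 10) = 365.0/15.0 = 24.333 mL/cmH2O.
τ = R × C = 9.091 × 0.02433 L/cmH2O = 0.2212 s.
Fraction remaining at end-expiration = e^(−Te/τ) = e^(−0.27/0.2212) = 0.295 → 29.5%.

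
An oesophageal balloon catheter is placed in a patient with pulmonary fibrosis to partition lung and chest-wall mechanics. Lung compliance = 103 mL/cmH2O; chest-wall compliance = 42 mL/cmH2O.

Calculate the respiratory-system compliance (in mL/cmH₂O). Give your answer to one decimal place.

29.8

Lung and chest wall are elastances in series: 1/Crs = 1/CL + 1/Ccw.
1/Crs = 1/103 + 1/42 = 0.03352.
Crs = 29.833 mL/cmH2O.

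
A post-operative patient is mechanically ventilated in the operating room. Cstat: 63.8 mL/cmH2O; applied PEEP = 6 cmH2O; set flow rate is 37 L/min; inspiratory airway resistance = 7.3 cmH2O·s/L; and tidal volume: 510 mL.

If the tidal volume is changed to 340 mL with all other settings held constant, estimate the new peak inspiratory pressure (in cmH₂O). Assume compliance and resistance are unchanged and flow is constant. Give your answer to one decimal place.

15.8

Flow: 37 L/min ÷ 60 = 0.6167 L/s.
PIP = Vt/C + R·V̇ + PEEP (constant-flow equation of motion).
Only the elastic term changes: ΔPIP = ΔVt / C = (340 − 510) / 63.8 = -2.665 cmH2O.
Original PIP = 510/63.8 + 7.3×0.6167 + 6 = 18.496 cmH2O; new PIP = 18.496 + (-2.665) = 15.831 cmH2O.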